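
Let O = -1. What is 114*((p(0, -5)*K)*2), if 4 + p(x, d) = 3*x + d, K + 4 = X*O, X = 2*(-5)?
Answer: -12312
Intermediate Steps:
X = -10
K = 6 (K = -4 - 10*(-1) = -4 + 10 = 6)
p(x, d) = -4 + d + 3*x (p(x, d) = -4 + (3*x + d) = -4 + (d + 3*x) = -4 + d + 3*x)
114*((p(0, -5)*K)*2) = 114*(((-4 - 5 + 3*0)*6)*2) = 114*(((-4 - 5 + 0)*6)*2) = 114*(-9*6*2) = 114*(-54*2) = 114*(-108) = -12312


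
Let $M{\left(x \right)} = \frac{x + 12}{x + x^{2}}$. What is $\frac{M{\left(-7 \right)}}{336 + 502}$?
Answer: $\frac{5}{35196} \approx 0.00014206$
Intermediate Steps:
$M{\left(x \right)} = \frac{12 + x}{x + x^{2}}$
$\frac{M{\left(-7 \right)}}{336 + 502} = \frac{\frac{1}{-7} \frac{1}{1 - 7} \left(12 - 7\right)}{336 + 502} = \frac{\left(- \frac{1}{7}\right) \frac{1}{-6} \cdot 5}{838} = \left(- \frac{1}{7}\right) \left(- \frac{1}{6}\right) 5 \cdot \frac{1}{838} = \frac{5}{42} \cdot \frac{1}{838} = \frac{5}{35196}$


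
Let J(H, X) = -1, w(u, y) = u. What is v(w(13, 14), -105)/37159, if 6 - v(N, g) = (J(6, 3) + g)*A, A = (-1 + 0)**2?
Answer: 112/37159 ≈ 0.0030141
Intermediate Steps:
A = 1 (A = (-1)**2 = 1)
v(N, g) = 7 - g (v(N, g) = 6 - (-1 + g) = 6 + (1 - g) = 7 - g)
v(w(13, 14), -105)/37159 = (7 - 1*(-105))/37159 = (7 + 105)*(1/37159) = 112*(1/37159) = 112/37159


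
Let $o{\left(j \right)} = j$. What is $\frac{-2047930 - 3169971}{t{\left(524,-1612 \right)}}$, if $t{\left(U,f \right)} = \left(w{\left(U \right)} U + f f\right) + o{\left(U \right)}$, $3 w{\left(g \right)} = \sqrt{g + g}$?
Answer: $- \frac{30513778911603}{15199025615492} + \frac{2050635093 \sqrt{262}}{7599512807746} \approx -2.0032$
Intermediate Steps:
$w{\left(g \right)} = \frac{\sqrt{2} \sqrt{g}}{3}$ ($w{\left(g \right)} = \frac{\sqrt{g + g}}{3} = \frac{\sqrt{2 g}}{3} = \frac{\sqrt{2} \sqrt{g}}{3}$)
$t{\left(U,f \right)} = U + f^{2} + \frac{\sqrt{2} U^{\frac{3}{2}}}{3}$ ($t{\left(U,f \right)} = \left(\frac{\sqrt{2} \sqrt{U}}{3} U + f f\right) + U = \left(\frac{\sqrt{2} U^{\frac{3}{2}}}{3} + f^{2}\right) + U = \left(f^{2} + \frac{\sqrt{2} U^{\frac{3}{2}}}{3}\right) + U = U + f^{2} + \frac{\sqrt{2} U^{\frac{3}{2}}}{3}$)
$\frac{-2047930 - 3169971}{t{\left(524,-1612 \right)}} = \frac{-2047930 - 3169971}{524 + \left(-1612\right)^{2} + \frac{\sqrt{2} \cdot 524^{\frac{3}{2}}}{3}} = - \frac{5217901}{524 + 2598544 + \frac{\sqrt{2} \cdot 1048 \sqrt{131}}{3}} = - \frac{5217901}{524 + 2598544 + \frac{1048 \sqrt{262}}{3}} = - \frac{5217901}{2599068 + \frac{1048 \sqrt{262}}{3}}$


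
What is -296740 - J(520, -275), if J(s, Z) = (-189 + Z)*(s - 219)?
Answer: -157076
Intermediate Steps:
J(s, Z) = (-219 + s)*(-189 + Z) (J(s, Z) = (-189 + Z)*(-219 + s) = (-219 + s)*(-189 + Z))
-296740 - J(520, -275) = -296740 - (41391 - 219*(-275) - 189*520 - 275*520) = -296740 - (41391 + 60225 - 98280 - 143000) = -296740 - 1*(-139664) = -296740 + 139664 = -157076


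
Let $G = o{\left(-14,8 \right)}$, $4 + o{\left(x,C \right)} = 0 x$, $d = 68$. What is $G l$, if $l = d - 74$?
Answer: $24$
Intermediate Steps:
$o{\left(x,C \right)} = -4$ ($o{\left(x,C \right)} = -4 + 0 x = -4 + 0 = -4$)
$G = -4$
$l = -6$ ($l = 68 - 74 = -6$)
$G l = \left(-4\right) \left(-6\right) = 24$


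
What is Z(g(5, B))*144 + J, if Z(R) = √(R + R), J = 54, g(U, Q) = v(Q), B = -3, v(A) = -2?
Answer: 54 + 288*I ≈ 54.0 + 288.0*I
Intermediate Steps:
g(U, Q) = -2
Z(R) = √2*√R (Z(R) = √(2*R) = √2*√R)
Z(g(5, B))*144 + J = (√2*√(-2))*144 + 54 = (√2*(I*√2))*144 + 54 = (2*I)*144 + 54 = 288*I + 54 = 54 + 288*I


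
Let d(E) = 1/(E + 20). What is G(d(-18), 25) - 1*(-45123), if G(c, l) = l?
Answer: 45148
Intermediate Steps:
d(E) = 1/(20 + E)
G(d(-18), 25) - 1*(-45123) = 25 - 1*(-45123) = 25 + 45123 = 45148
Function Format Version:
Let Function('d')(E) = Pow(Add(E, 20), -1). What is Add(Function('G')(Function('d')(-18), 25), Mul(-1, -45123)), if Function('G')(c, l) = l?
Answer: 45148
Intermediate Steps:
Function('d')(E) = Pow(Add(20, E), -1)
Add(Function('G')(Function('d')(-18), 25), Mul(-1, -45123)) = Add(25, Mul(-1, -45123)) = Add(25, 45123) = 45148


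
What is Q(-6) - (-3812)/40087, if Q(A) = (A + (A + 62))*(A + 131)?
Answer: 250547562/40087 ≈ 6250.1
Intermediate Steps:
Q(A) = (62 + 2*A)*(131 + A) (Q(A) = (A + (62 + A))*(131 + A) = (62 + 2*A)*(131 + A))
Q(-6) - (-3812)/40087 = (8122 + 2*(-6)**2 + 324*(-6)) - (-3812)/40087 = (8122 + 2*36 - 1944) - (-3812)/40087 = (8122 + 72 - 1944) - 1*(-3812/40087) = 6250 + 3812/40087 = 250547562/40087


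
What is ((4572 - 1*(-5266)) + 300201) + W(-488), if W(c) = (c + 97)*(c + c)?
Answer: 691655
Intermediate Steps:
W(c) = 2*c*(97 + c) (W(c) = (97 + c)*(2*c) = 2*c*(97 + c))
((4572 - 1*(-5266)) + 300201) + W(-488) = ((4572 - 1*(-5266)) + 300201) + 2*(-488)*(97 - 488) = ((4572 + 5266) + 300201) + 2*(-488)*(-391) = (9838 + 300201) + 381616 = 310039 + 381616 = 691655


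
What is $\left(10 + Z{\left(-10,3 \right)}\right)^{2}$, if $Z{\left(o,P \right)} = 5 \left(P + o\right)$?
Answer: $625$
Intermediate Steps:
$Z{\left(o,P \right)} = 5 P + 5 o$
$\left(10 + Z{\left(-10,3 \right)}\right)^{2} = \left(10 + \left(5 \cdot 3 + 5 \left(-10\right)\right)\right)^{2} = \left(10 + \left(15 - 50\right)\right)^{2} = \left(10 - 35\right)^{2} = \left(-25\right)^{2} = 625$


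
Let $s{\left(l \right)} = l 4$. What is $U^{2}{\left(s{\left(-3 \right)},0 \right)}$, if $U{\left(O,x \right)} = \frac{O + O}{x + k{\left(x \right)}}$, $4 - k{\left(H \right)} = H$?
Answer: $36$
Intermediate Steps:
$s{\left(l \right)} = 4 l$
$k{\left(H \right)} = 4 - H$
$U{\left(O,x \right)} = \frac{O}{2}$ ($U{\left(O,x \right)} = \frac{O + O}{x - \left(-4 + x\right)} = \frac{2 O}{4} = 2 O \frac{1}{4} = \frac{O}{2}$)
$U^{2}{\left(s{\left(-3 \right)},0 \right)} = \left(\frac{4 \left(-3\right)}{2}\right)^{2} = \left(\frac{1}{2} \left(-12\right)\right)^{2} = \left(-6\right)^{2} = 36$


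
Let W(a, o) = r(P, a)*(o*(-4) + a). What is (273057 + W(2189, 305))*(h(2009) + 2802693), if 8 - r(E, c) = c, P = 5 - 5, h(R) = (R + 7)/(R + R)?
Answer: -1480313436247620/287 ≈ -5.1579e+12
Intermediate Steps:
h(R) = (7 + R)/(2*R) (h(R) = (7 + R)/((2*R)) = (7 + R)*(1/(2*R)) = (7 + R)/(2*R))
P = 0
r(E, c) = 8 - c
W(a, o) = (8 - a)*(a - 4*o) (W(a, o) = (8 - a)*(o*(-4) + a) = (8 - a)*(-4*o + a) = (8 - a)*(a - 4*o))
(273057 + W(2189, 305))*(h(2009) + 2802693) = (273057 - (-8 + 2189)*(2189 - 4*305))*((½)*(7 + 2009)/2009 + 2802693) = (273057 - 1*2181*(2189 - 1220))*((½)*(1/2009)*2016 + 2802693) = (273057 - 1*2181*969)*(144/287 + 2802693) = (273057 - 2113389)*(804373035/287) = -1840332*804373035/287 = -1480313436247620/287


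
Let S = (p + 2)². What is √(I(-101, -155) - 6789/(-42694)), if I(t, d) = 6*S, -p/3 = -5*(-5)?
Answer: 9*√719528172630/42694 ≈ 178.81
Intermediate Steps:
p = -75 (p = -(-15)*(-5) = -3*25 = -75)
S = 5329 (S = (-75 + 2)² = (-73)² = 5329)
I(t, d) = 31974 (I(t, d) = 6*5329 = 31974)
√(I(-101, -155) - 6789/(-42694)) = √(31974 - 6789/(-42694)) = √(31974 - 6789*(-1/42694)) = √(31974 + 6789/42694) = √(1365104745/42694) = 9*√719528172630/42694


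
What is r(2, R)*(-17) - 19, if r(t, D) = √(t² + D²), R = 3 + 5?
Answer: -19 - 34*√17 ≈ -159.19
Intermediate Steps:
R = 8
r(t, D) = √(D² + t²)
r(2, R)*(-17) - 19 = √(8² + 2²)*(-17) - 19 = √(64 + 4)*(-17) - 19 = √68*(-17) - 19 = (2*√17)*(-17) - 19 = -34*√17 - 19 = -19 - 34*√17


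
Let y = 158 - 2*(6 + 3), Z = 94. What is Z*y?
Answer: 13160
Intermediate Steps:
y = 140 (y = 158 - 2*9 = 158 - 18 = 140)
Z*y = 94*140 = 13160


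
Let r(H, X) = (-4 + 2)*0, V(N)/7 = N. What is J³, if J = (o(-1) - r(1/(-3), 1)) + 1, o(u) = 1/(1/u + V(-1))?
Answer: 343/512 ≈ 0.66992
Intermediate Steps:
V(N) = 7*N
o(u) = 1/(-7 + 1/u) (o(u) = 1/(1/u + 7*(-1)) = 1/(1/u - 7) = 1/(-7 + 1/u))
r(H, X) = 0 (r(H, X) = -2*0 = 0)
J = 7/8 (J = (-1*(-1)/(-1 + 7*(-1)) - 1*0) + 1 = (-1*(-1)/(-1 - 7) + 0) + 1 = (-1*(-1)/(-8) + 0) + 1 = (-1*(-1)*(-⅛) + 0) + 1 = (-⅛ + 0) + 1 = -⅛ + 1 = 7/8 ≈ 0.87500)
J³ = (7/8)³ = 343/512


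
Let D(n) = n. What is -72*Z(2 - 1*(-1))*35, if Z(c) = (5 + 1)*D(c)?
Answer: -45360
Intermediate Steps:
Z(c) = 6*c (Z(c) = (5 + 1)*c = 6*c)
-72*Z(2 - 1*(-1))*35 = -432*(2 - 1*(-1))*35 = -432*(2 + 1)*35 = -432*3*35 = -72*18*35 = -1296*35 = -45360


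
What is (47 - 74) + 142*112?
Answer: 15877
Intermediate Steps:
(47 - 74) + 142*112 = -27 + 15904 = 15877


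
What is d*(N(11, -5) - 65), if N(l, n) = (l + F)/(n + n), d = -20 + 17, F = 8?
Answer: 2007/10 ≈ 200.70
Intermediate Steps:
d = -3
N(l, n) = (8 + l)/(2*n) (N(l, n) = (l + 8)/(n + n) = (8 + l)/((2*n)) = (8 + l)*(1/(2*n)) = (8 + l)/(2*n))
d*(N(11, -5) - 65) = -3*((½)*(8 + 11)/(-5) - 65) = -3*((½)*(-⅕)*19 - 65) = -3*(-19/10 - 65) = -3*(-669/10) = 2007/10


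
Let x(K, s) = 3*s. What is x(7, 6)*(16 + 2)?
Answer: 324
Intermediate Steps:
x(7, 6)*(16 + 2) = (3*6)*(16 + 2) = 18*18 = 324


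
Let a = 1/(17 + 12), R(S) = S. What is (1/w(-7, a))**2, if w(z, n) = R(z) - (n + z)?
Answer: 841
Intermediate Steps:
a = 1/29 ≈ 0.034483
w(z, n) = -n (w(z, n) = z - (n + z) = z + (-n - z) = -n)
(1/w(-7, a))**2 = (1/(-1*1/29))**2 = (1/(-1/29))**2 = (-29)**2 = 841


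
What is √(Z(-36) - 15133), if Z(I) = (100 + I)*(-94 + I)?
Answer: I*√23453 ≈ 153.14*I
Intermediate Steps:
Z(I) = (-94 + I)*(100 + I)
√(Z(-36) - 15133) = √((-9400 + (-36)² + 6*(-36)) - 15133) = √((-9400 + 1296 - 216) - 15133) = √(-8320 - 15133) = √(-23453) = I*√23453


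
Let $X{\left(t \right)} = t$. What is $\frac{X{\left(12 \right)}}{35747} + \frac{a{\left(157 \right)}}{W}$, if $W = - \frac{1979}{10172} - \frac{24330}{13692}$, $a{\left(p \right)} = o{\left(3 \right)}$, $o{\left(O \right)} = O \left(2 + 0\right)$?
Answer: $- \frac{2489057560236}{817954596443} \approx -3.043$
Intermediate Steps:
$o{\left(O \right)} = 2 O$ ($o{\left(O \right)} = O 2 = 2 O$)
$a{\left(p \right)} = 6$ ($a{\left(p \right)} = 2 \cdot 3 = 6$)
$W = - \frac{22881769}{11606252}$ ($W = \left(-1979\right) \frac{1}{10172} - \frac{4055}{2282} = - \frac{1979}{10172} - \frac{4055}{2282} = - \frac{22881769}{11606252} \approx -1.9715$)
$\frac{X{\left(12 \right)}}{35747} + \frac{a{\left(157 \right)}}{W} = \frac{12}{35747} + \frac{6}{- \frac{22881769}{11606252}} = 12 \cdot \frac{1}{35747} + 6 \left(- \frac{11606252}{22881769}\right) = \frac{12}{35747} - \frac{69637512}{22881769} = - \frac{2489057560236}{817954596443}$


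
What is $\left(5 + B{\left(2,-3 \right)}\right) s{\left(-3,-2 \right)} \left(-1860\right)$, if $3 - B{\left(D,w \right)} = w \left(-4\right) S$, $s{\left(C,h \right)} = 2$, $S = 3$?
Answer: $104160$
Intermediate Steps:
$B{\left(D,w \right)} = 3 + 12 w$ ($B{\left(D,w \right)} = 3 - w \left(-4\right) 3 = 3 - - 4 w 3 = 3 - - 12 w = 3 + 12 w$)
$\left(5 + B{\left(2,-3 \right)}\right) s{\left(-3,-2 \right)} \left(-1860\right) = \left(5 + \left(3 + 12 \left(-3\right)\right)\right) 2 \left(-1860\right) = \left(5 + \left(3 - 36\right)\right) 2 \left(-1860\right) = \left(5 - 33\right) 2 \left(-1860\right) = \left(-28\right) 2 \left(-1860\right) = \left(-56\right) \left(-1860\right) = 104160$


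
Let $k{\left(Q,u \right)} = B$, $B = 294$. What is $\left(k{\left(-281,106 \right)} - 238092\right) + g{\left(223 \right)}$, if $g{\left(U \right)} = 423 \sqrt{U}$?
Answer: $-237798 + 423 \sqrt{223} \approx -2.3148 \cdot 10^{5}$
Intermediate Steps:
$k{\left(Q,u \right)} = 294$
$\left(k{\left(-281,106 \right)} - 238092\right) + g{\left(223 \right)} = \left(294 - 238092\right) + 423 \sqrt{223} = -237798 + 423 \sqrt{223}$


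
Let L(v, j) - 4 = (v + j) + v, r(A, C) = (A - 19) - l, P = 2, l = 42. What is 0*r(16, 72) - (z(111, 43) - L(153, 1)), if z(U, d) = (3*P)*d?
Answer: 53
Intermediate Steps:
r(A, C) = -61 + A (r(A, C) = (A - 19) - 1*42 = (-19 + A) - 42 = -61 + A)
L(v, j) = 4 + j + 2*v (L(v, j) = 4 + ((v + j) + v) = 4 + ((j + v) + v) = 4 + (j + 2*v) = 4 + j + 2*v)
z(U, d) = 6*d (z(U, d) = (3*2)*d = 6*d)
0*r(16, 72) - (z(111, 43) - L(153, 1)) = 0*(-61 + 16) - (6*43 - (4 + 1 + 2*153)) = 0*(-45) - (258 - (4 + 1 + 306)) = 0 - (258 - 1*311) = 0 - (258 - 311) = 0 - 1*(-53) = 0 + 53 = 53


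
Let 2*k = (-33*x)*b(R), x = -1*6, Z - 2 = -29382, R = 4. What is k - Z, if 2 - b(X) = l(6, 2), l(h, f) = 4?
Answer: 29182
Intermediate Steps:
Z = -29380 (Z = 2 - 29382 = -29380)
b(X) = -2 (b(X) = 2 - 1*4 = 2 - 4 = -2)
x = -6
k = -198 (k = (-33*(-6)*(-2))/2 = (198*(-2))/2 = (1/2)*(-396) = -198)
k - Z = -198 - 1*(-29380) = -198 + 29380 = 29182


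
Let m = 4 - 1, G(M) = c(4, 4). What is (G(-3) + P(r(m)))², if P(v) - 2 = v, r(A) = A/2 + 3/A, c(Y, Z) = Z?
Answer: 289/4 ≈ 72.250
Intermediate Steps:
G(M) = 4
m = 3
r(A) = A/2 + 3/A (r(A) = A*(½) + 3/A = A/2 + 3/A)
P(v) = 2 + v
(G(-3) + P(r(m)))² = (4 + (2 + ((½)*3 + 3/3)))² = (4 + (2 + (3/2 + 3*(⅓))))² = (4 + (2 + (3/2 + 1)))² = (4 + (2 + 5/2))² = (4 + 9/2)² = (17/2)² = 289/4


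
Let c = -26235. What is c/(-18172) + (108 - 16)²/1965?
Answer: 18669053/3246180 ≈ 5.7511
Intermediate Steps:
c/(-18172) + (108 - 16)²/1965 = -26235/(-18172) + (108 - 16)²/1965 = -26235*(-1/18172) + 92²*(1/1965) = 2385/1652 + 8464*(1/1965) = 2385/1652 + 8464/1965 = 18669053/3246180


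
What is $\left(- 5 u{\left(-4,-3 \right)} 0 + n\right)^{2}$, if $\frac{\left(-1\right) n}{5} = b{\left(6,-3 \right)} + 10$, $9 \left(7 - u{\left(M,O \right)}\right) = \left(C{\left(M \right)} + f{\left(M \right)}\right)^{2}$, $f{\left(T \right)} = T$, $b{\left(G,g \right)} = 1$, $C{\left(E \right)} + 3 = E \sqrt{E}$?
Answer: $3025$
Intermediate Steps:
$C{\left(E \right)} = -3 + E^{\frac{3}{2}}$ ($C{\left(E \right)} = -3 + E \sqrt{E} = -3 + E^{\frac{3}{2}}$)
$u{\left(M,O \right)} = 7 - \frac{\left(-3 + M + M^{\frac{3}{2}}\right)^{2}}{9}$ ($u{\left(M,O \right)} = 7 - \frac{\left(\left(-3 + M^{\frac{3}{2}}\right) + M\right)^{2}}{9} = 7 - \frac{\left(-3 + M + M^{\frac{3}{2}}\right)^{2}}{9}$)
$n = -55$ ($n = - 5 \left(1 + 10\right) = \left(-5\right) 11 = -55$)
$\left(- 5 u{\left(-4,-3 \right)} 0 + n\right)^{2} = \left(- 5 \left(7 - \frac{\left(-3 - 4 + \left(-4\right)^{\frac{3}{2}}\right)^{2}}{9}\right) 0 - 55\right)^{2} = \left(- 5 \left(7 - \frac{\left(-3 - 4 - 8 i\right)^{2}}{9}\right) 0 - 55\right)^{2} = \left(- 5 \left(7 - \frac{\left(-7 - 8 i\right)^{2}}{9}\right) 0 - 55\right)^{2} = \left(\left(-35 + \frac{5 \left(-7 - 8 i\right)^{2}}{9}\right) 0 - 55\right)^{2} = \left(0 - 55\right)^{2} = \left(-55\right)^{2} = 3025$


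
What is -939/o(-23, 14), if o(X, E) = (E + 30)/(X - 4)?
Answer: 25353/44 ≈ 576.20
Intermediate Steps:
o(X, E) = (30 + E)/(-4 + X)
-939/o(-23, 14) = -939*(-4 - 23)/(30 + 14) = -939/(44/(-27)) = -939/((-1/27*44)) = -939/(-44/27) = -939*(-27/44) = 25353/44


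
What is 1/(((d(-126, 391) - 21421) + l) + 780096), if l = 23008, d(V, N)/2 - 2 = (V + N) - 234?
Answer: 1/781749 ≈ 1.2792e-6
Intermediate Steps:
d(V, N) = -464 + 2*N + 2*V (d(V, N) = 4 + 2*((V + N) - 234) = 4 + 2*((N + V) - 234) = 4 + 2*(-234 + N + V) = 4 + (-468 + 2*N + 2*V) = -464 + 2*N + 2*V)
1/(((d(-126, 391) - 21421) + l) + 780096) = 1/((((-464 + 2*391 + 2*(-126)) - 21421) + 23008) + 780096) = 1/((((-464 + 782 - 252) - 21421) + 23008) + 780096) = 1/(((66 - 21421) + 23008) + 780096) = 1/((-21355 + 23008) + 780096) = 1/(1653 + 780096) = 1/781749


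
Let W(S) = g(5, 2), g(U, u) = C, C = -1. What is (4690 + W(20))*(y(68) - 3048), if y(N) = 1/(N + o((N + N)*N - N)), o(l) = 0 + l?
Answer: -132173077167/9248 ≈ -1.4292e+7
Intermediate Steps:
g(U, u) = -1
W(S) = -1
o(l) = l
y(N) = 1/(2*N**2) (y(N) = 1/(N + ((N + N)*N - N)) = 1/(N + ((2*N)*N - N)) = 1/(N + (2*N**2 - N)) = 1/(N + (-N + 2*N**2)) = 1/(2*N**2))
(4690 + W(20))*(y(68) - 3048) = (4690 - 1)*((1/2)/68**2 - 3048) = 4689*((1/2)*(1/4624) - 3048) = 4689*(1/9248 - 3048) = 4689*(-28187903/9248) = -132173077167/9248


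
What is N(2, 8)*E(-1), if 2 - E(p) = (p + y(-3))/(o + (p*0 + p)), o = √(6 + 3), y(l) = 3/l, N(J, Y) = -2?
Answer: -6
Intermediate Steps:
o = 3 (o = √9 = 3)
E(p) = 2 - (-1 + p)/(3 + p) (E(p) = 2 - (p + 3/(-3))/(3 + (p*0 + p)) = 2 - (p + 3*(-⅓))/(3 + (0 + p)) = 2 - (p - 1)/(3 + p) = 2 - (-1 + p)/(3 + p))
N(2, 8)*E(-1) = -2*(7 - 1)/(3 - 1) = -2*6/2 = -6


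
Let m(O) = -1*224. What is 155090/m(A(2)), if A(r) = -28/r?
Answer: -77545/112 ≈ -692.37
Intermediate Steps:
m(O) = -224
155090/m(A(2)) = 155090/(-224) = 155090*(-1/224) = -77545/112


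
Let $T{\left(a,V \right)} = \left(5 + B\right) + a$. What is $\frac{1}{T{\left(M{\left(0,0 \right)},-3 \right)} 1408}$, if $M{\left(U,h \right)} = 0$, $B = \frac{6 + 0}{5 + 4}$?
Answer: $\frac{3}{23936} \approx 0.00012533$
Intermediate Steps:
$B = \frac{2}{3}$ ($B = \frac{6}{9} = 6 \cdot \frac{1}{9} = \frac{2}{3} \approx 0.66667$)
$T{\left(a,V \right)} = \frac{17}{3} + a$ ($T{\left(a,V \right)} = \left(5 + \frac{2}{3}\right) + a = \frac{17}{3} + a$)
$\frac{1}{T{\left(M{\left(0,0 \right)},-3 \right)} 1408} = \frac{1}{\left(\frac{17}{3} + 0\right) 1408} = \frac{1}{\frac{17}{3} \cdot 1408} = \frac{1}{\frac{23936}{3}} = \frac{3}{23936}$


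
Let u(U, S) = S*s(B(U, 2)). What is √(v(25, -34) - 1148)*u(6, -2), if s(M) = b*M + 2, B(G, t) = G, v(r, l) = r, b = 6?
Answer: -76*I*√1123 ≈ -2546.9*I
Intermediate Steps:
s(M) = 2 + 6*M (s(M) = 6*M + 2 = 2 + 6*M)
u(U, S) = S*(2 + 6*U)
√(v(25, -34) - 1148)*u(6, -2) = √(25 - 1148)*(2*(-2)*(1 + 3*6)) = √(-1123)*(2*(-2)*(1 + 18)) = (I*√1123)*(2*(-2)*19) = (I*√1123)*(-76) = -76*I*√1123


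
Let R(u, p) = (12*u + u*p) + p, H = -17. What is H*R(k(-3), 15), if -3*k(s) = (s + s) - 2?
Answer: -1479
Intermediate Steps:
k(s) = 2/3 - 2*s/3 (k(s) = -((s + s) - 2)/3 = -(2*s - 2)/3 = -(-2 + 2*s)/3 = 2/3 - 2*s/3)
R(u, p) = p + 12*u + p*u (R(u, p) = (12*u + p*u) + p = p + 12*u + p*u)
H*R(k(-3), 15) = -17*(15 + 12*(2/3 - 2/3*(-3)) + 15*(2/3 - 2/3*(-3))) = -17*(15 + 12*(2/3 + 2) + 15*(2/3 + 2)) = -17*(15 + 12*(8/3) + 15*(8/3)) = -17*(15 + 32 + 40) = -17*87 = -1479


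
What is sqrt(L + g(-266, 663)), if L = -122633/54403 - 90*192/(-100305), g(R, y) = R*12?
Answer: I*sqrt(5218784590110273187)/40421429 ≈ 56.516*I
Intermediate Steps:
g(R, y) = 12*R
L = -84152735/40421429 (L = -122633*1/54403 - 17280*(-1/100305) = -122633/54403 + 128/743 = -84152735/40421429 ≈ -2.0819)
sqrt(L + g(-266, 663)) = sqrt(-84152735/40421429 + 12*(-266)) = sqrt(-84152735/40421429 - 3192) = sqrt(-129109354103/40421429) = I*sqrt(5218784590110273187)/40421429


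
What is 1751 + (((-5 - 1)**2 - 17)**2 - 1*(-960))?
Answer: 3072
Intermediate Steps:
1751 + (((-5 - 1)**2 - 17)**2 - 1*(-960)) = 1751 + (((-6)**2 - 17)**2 + 960) = 1751 + ((36 - 17)**2 + 960) = 1751 + (19**2 + 960) = 1751 + (361 + 960) = 1751 + 1321 = 3072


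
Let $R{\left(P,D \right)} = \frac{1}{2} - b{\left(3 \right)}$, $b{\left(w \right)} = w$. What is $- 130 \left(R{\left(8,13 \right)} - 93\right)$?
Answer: $12415$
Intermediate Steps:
$R{\left(P,D \right)} = - \frac{5}{2}$ ($R{\left(P,D \right)} = \frac{1}{2} - 3 = - \frac{5}{2}$)
$- 130 \left(R{\left(8,13 \right)} - 93\right) = - 130 \left(- \frac{5}{2} - 93\right) = \left(-130\right) \left(- \frac{191}{2}\right) = 12415$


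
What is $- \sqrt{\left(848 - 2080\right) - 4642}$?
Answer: $- i \sqrt{5874} \approx - 76.642 i$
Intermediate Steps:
$- \sqrt{\left(848 - 2080\right) - 4642} = - \sqrt{-1232 - 4642} = - \sqrt{-5874} = - i \sqrt{5874}$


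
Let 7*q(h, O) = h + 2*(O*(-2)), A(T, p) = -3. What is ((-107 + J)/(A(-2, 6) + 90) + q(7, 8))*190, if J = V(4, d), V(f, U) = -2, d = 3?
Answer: -558220/609 ≈ -916.62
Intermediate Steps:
J = -2
q(h, O) = -4*O/7 + h/7 (q(h, O) = (h + 2*(O*(-2)))/7 = (h + 2*(-2*O))/7 = (h - 4*O)/7 = -4*O/7 + h/7)
((-107 + J)/(A(-2, 6) + 90) + q(7, 8))*190 = ((-107 - 2)/(-3 + 90) + (-4/7*8 + (⅐)*7))*190 = (-109/87 + (-32/7 + 1))*190 = (-109*1/87 - 25/7)*190 = (-109/87 - 25/7)*190 = -2938/609*190 = -558220/609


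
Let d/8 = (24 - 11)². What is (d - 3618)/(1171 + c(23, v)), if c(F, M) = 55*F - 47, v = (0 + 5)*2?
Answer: -2266/2389 ≈ -0.94851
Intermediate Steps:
v = 10 (v = 5*2 = 10)
c(F, M) = -47 + 55*F
d = 1352 (d = 8*(24 - 11)² = 8*13² = 8*169 = 1352)
(d - 3618)/(1171 + c(23, v)) = (1352 - 3618)/(1171 + (-47 + 55*23)) = -2266/(1171 + (-47 + 1265)) = -2266/(1171 + 1218) = -2266/2389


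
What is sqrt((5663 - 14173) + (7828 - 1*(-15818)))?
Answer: 4*sqrt(946) ≈ 123.03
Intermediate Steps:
sqrt((5663 - 14173) + (7828 - 1*(-15818))) = sqrt(-8510 + (7828 + 15818)) = sqrt(-8510 + 23646) = sqrt(15136) = 4*sqrt(946)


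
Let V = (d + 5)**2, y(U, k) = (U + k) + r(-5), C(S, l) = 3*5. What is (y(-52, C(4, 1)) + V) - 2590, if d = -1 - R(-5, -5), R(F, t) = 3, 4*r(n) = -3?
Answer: -10507/4 ≈ -2626.8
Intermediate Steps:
C(S, l) = 15
r(n) = -3/4 (r(n) = (1/4)*(-3) = -3/4)
d = -4 (d = -1 - 1*3 = -1 - 3 = -4)
y(U, k) = -3/4 + U + k (y(U, k) = (U + k) - 3/4 = -3/4 + U + k)
V = 1 (V = (-4 + 5)**2 = 1**2 = 1)
(y(-52, C(4, 1)) + V) - 2590 = ((-3/4 - 52 + 15) + 1) - 2590 = (-151/4 + 1) - 2590 = -147/4 - 2590 = -10507/4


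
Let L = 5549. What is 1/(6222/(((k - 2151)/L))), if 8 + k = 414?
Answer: -1745/34525878 ≈ -5.0542e-5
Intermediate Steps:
k = 406 (k = -8 + 414 = 406)
1/(6222/(((k - 2151)/L))) = 1/(6222/(((406 - 2151)/5549))) = 1/(6222/((-1745*1/5549))) = 1/(6222/(-1745/5549)) = 1/(6222*(-5549/1745)) = 1/(-34525878/1745) = -1745/34525878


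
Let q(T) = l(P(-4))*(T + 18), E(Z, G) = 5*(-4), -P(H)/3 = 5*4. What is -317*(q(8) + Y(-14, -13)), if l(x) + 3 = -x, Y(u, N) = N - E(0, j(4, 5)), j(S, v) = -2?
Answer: -472013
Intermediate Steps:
P(H) = -60 (P(H) = -15*4 = -3*20 = -60)
E(Z, G) = -20
Y(u, N) = 20 + N (Y(u, N) = N - 1*(-20) = N + 20 = 20 + N)
l(x) = -3 - x
q(T) = 1026 + 57*T (q(T) = (-3 - 1*(-60))*(T + 18) = (-3 + 60)*(18 + T) = 57*(18 + T) = 1026 + 57*T)
-317*(q(8) + Y(-14, -13)) = -317*((1026 + 57*8) + (20 - 13)) = -317*((1026 + 456) + 7) = -317*(1482 + 7) = -317*1489 = -472013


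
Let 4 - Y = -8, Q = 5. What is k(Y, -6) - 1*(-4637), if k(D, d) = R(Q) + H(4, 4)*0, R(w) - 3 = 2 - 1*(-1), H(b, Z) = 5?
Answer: 4643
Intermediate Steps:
R(w) = 6 (R(w) = 3 + (2 - 1*(-1)) = 3 + (2 + 1) = 3 + 3 = 6)
Y = 12 (Y = 4 - 1*(-8) = 4 + 8 = 12)
k(D, d) = 6 (k(D, d) = 6 + 5*0 = 6 + 0 = 6)
k(Y, -6) - 1*(-4637) = 6 - 1*(-4637) = 6 + 4637 = 4643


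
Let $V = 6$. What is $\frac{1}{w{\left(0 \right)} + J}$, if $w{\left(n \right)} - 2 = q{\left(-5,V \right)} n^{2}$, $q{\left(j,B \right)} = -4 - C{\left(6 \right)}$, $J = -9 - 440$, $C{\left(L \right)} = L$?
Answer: $- \frac{1}{447} \approx -0.0022371$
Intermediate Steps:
$J = -449$
$q{\left(j,B \right)} = -10$ ($q{\left(j,B \right)} = -4 - 6 = -10$)
$w{\left(n \right)} = 2 - 10 n^{2}$
$\frac{1}{w{\left(0 \right)} + J} = \frac{1}{\left(2 - 10 \cdot 0^{2}\right) - 449} = \frac{1}{\left(2 - 0\right) - 449} = \frac{1}{\left(2 + 0\right) - 449} = \frac{1}{2 - 449} = \frac{1}{-447} = - \frac{1}{447}$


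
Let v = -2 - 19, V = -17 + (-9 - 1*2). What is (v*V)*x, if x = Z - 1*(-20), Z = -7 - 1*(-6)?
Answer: 11172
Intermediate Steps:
Z = -1 (Z = -7 + 6 = -1)
V = -28 (V = -17 + (-9 - 2) = -17 - 11 = -28)
x = 19 (x = -1 - 1*(-20) = -1 + 20 = 19)
v = -21
(v*V)*x = -21*(-28)*19 = 588*19 = 11172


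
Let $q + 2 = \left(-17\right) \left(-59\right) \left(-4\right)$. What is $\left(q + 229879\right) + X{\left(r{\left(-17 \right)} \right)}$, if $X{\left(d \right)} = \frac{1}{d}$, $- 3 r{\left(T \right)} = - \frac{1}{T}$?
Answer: $225814$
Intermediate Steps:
$q = -4014$ ($q = -2 + \left(-17\right) \left(-59\right) \left(-4\right) = -2 + 1003 \left(-4\right) = -2 - 4012 = -4014$)
$r{\left(T \right)} = \frac{1}{3 T}$ ($r{\left(T \right)} = - \frac{\left(-1\right) \frac{1}{T}}{3} = \frac{1}{3 T}$)
$\left(q + 229879\right) + X{\left(r{\left(-17 \right)} \right)} = \left(-4014 + 229879\right) + \frac{1}{\frac{1}{3} \frac{1}{-17}} = 225865 + \frac{1}{\frac{1}{3} \left(- \frac{1}{17}\right)} = 225865 + \frac{1}{- \frac{1}{51}} = 225865 - 51 = 225814$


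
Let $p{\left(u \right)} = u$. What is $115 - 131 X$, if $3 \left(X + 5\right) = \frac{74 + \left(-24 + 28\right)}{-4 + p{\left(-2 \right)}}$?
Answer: $\frac{4013}{3} \approx 1337.7$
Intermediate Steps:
$X = - \frac{28}{3}$ ($X = -5 + \frac{\left(74 + \left(-24 + 28\right)\right) \frac{1}{-4 - 2}}{3} = -5 + \frac{\left(74 + 4\right) \frac{1}{-6}}{3} = -5 + \frac{78 \left(- \frac{1}{6}\right)}{3} = -5 + \frac{1}{3} \left(-13\right) = -5 - \frac{13}{3} = - \frac{28}{3} \approx -9.3333$)
$115 - 131 X = 115 - - \frac{3668}{3} = 115 + \frac{3668}{3} = \frac{4013}{3}$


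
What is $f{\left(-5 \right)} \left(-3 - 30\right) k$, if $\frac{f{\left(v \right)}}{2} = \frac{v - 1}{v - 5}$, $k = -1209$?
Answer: $\frac{239382}{5} \approx 47876.0$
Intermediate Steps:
$f{\left(v \right)} = \frac{2 \left(-1 + v\right)}{-5 + v}$ ($f{\left(v \right)} = 2 \frac{v - 1}{v - 5} = 2 \frac{-1 + v}{-5 + v} = \frac{2 \left(-1 + v\right)}{-5 + v}$)
$f{\left(-5 \right)} \left(-3 - 30\right) k = \frac{2 \left(-1 - 5\right)}{-5 - 5} \left(-3 - 30\right) \left(-1209\right) = 2 \frac{1}{-10} \left(-6\right) \left(-3 - 30\right) \left(-1209\right) = 2 \left(- \frac{1}{10}\right) \left(-6\right) \left(-33\right) \left(-1209\right) = \frac{6}{5} \left(-33\right) \left(-1209\right) = \left(- \frac{198}{5}\right) \left(-1209\right) = \frac{239382}{5}$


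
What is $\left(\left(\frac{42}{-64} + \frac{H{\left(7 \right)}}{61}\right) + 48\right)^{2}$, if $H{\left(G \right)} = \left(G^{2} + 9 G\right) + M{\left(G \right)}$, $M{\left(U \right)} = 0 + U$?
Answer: $\frac{9258865729}{3810304} \approx 2430.0$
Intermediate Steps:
$M{\left(U \right)} = U$
$H{\left(G \right)} = G^{2} + 10 G$ ($H{\left(G \right)} = \left(G^{2} + 9 G\right) + G = G^{2} + 10 G$)
$\left(\left(\frac{42}{-64} + \frac{H{\left(7 \right)}}{61}\right) + 48\right)^{2} = \left(\left(\frac{42}{-64} + \frac{7 \left(10 + 7\right)}{61}\right) + 48\right)^{2} = \left(\left(42 \left(- \frac{1}{64}\right) + 7 \cdot 17 \cdot \frac{1}{61}\right) + 48\right)^{2} = \left(\left(- \frac{21}{32} + 119 \cdot \frac{1}{61}\right) + 48\right)^{2} = \left(\left(- \frac{21}{32} + \frac{119}{61}\right) + 48\right)^{2} = \left(\frac{2527}{1952} + 48\right)^{2} = \left(\frac{96223}{1952}\right)^{2} = \frac{9258865729}{3810304}$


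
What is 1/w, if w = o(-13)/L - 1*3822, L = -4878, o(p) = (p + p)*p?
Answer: -2439/9322027 ≈ -0.00026164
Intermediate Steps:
o(p) = 2*p² (o(p) = (2*p)*p = 2*p²)
w = -9322027/2439 (w = (2*(-13)²)/(-4878) - 1*3822 = (2*169)*(-1/4878) - 3822 = 338*(-1/4878) - 3822 = -169/2439 - 3822 = -9322027/2439 ≈ -3822.1)
1/w = 1/(-9322027/2439) = -2439/9322027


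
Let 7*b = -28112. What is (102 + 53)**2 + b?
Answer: 20009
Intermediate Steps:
b = -4016 (b = (1/7)*(-28112) = -4016)
(102 + 53)**2 + b = (102 + 53)**2 - 4016 = 155**2 - 4016 = 24025 - 4016 = 20009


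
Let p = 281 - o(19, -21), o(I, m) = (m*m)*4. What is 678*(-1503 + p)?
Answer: -2024508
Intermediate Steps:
o(I, m) = 4*m² (o(I, m) = m²*4 = 4*m²)
p = -1483 (p = 281 - 4*(-21)² = 281 - 4*441 = 281 - 1*1764 = 281 - 1764 = -1483)
678*(-1503 + p) = 678*(-1503 - 1483) = 678*(-2986) = -2024508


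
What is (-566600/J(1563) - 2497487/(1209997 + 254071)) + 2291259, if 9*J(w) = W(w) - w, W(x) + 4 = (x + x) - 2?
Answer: 579508730824825/253283764 ≈ 2.2880e+6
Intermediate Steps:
W(x) = -6 + 2*x (W(x) = -4 + ((x + x) - 2) = -4 + (2*x - 2) = -4 + (-2 + 2*x) = -6 + 2*x)
J(w) = -2/3 + w/9 (J(w) = ((-6 + 2*w) - w)/9 = (-6 + w)/9 = -2/3 + w/9)
(-566600/J(1563) - 2497487/(1209997 + 254071)) + 2291259 = (-566600/(-2/3 + (1/9)*1563) - 2497487/(1209997 + 254071)) + 2291259 = (-566600/(-2/3 + 521/3) - 2497487/1464068) + 2291259 = (-566600/173 - 2497487*1/1464068) + 2291259 = (-566600*1/173 - 2497487/1464068) + 2291259 = (-566600/173 - 2497487/1464068) + 2291259 = -829972994051/253283764 + 2291259 = 579508730824825/253283764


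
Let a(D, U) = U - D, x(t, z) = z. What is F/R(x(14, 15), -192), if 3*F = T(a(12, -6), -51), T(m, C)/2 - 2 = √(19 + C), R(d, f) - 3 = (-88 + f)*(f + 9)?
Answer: 4/153729 + 8*I*√2/153729 ≈ 2.602e-5 + 7.3595e-5*I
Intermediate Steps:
R(d, f) = 3 + (-88 + f)*(9 + f) (R(d, f) = 3 + (-88 + f)*(f + 9) = 3 + (-88 + f)*(9 + f))
T(m, C) = 4 + 2*√(19 + C)
F = 4/3 + 8*I*√2/3 (F = (4 + 2*√(19 - 51))/3 = (4 + 2*√(-32))/3 = (4 + 2*(4*I*√2))/3 = (4 + 8*I*√2)/3 = 4/3 + 8*I*√2/3 ≈ 1.3333 + 3.7712*I)
F/R(x(14, 15), -192) = (4/3 + 8*I*√2/3)/(-789 + (-192)² - 79*(-192)) = (4/3 + 8*I*√2/3)/(-789 + 36864 + 15168) = (4/3 + 8*I*√2/3)/51243 = (4/3 + 8*I*√2/3)*(1/51243) = 4/153729 + 8*I*√2/153729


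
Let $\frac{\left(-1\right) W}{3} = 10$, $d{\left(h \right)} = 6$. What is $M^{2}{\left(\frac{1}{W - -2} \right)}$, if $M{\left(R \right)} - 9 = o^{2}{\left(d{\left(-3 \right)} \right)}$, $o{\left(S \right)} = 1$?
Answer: $100$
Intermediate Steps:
$W = -30$ ($W = \left(-3\right) 10 = -30$)
$M{\left(R \right)} = 10$ ($M{\left(R \right)} = 9 + 1^{2} = 9 + 1 = 10$)
$M^{2}{\left(\frac{1}{W - -2} \right)} = 10^{2} = 100$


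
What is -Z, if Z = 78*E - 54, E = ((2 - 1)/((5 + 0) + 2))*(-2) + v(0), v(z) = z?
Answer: 534/7 ≈ 76.286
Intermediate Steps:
E = -2/7 (E = ((2 - 1)/((5 + 0) + 2))*(-2) + 0 = (1/(5 + 2))*(-2) + 0 = (1/7)*(-2) + 0 = -2/7 + 0 = -2/7 ≈ -0.28571)
Z = -534/7 (Z = 78*(-2/7) - 54 = -156/7 - 54 = -534/7 ≈ -76.286)
-Z = -1*(-534/7) = 534/7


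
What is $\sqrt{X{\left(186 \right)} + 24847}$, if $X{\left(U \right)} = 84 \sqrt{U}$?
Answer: $\sqrt{24847 + 84 \sqrt{186}} \approx 161.22$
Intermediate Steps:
$\sqrt{X{\left(186 \right)} + 24847} = \sqrt{84 \sqrt{186} + 24847} = \sqrt{24847 + 84 \sqrt{186}}$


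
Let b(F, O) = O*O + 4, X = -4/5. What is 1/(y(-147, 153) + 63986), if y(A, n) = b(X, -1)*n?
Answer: 1/64751 ≈ 1.5444e-5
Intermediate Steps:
X = -⅘ (X = -4*⅕ = -⅘ ≈ -0.80000)
b(F, O) = 4 + O² (b(F, O) = O² + 4 = 4 + O²)
y(A, n) = 5*n (y(A, n) = (4 + (-1)²)*n = (4 + 1)*n = 5*n)
1/(y(-147, 153) + 63986) = 1/(5*153 + 63986) = 1/(765 + 63986) = 1/64751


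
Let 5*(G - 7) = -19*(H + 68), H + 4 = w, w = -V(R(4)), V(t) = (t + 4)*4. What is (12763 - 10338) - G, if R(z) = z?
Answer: 12698/5 ≈ 2539.6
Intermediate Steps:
V(t) = 16 + 4*t (V(t) = (4 + t)*4 = 16 + 4*t)
w = -32 (w = -(16 + 4*4) = -(16 + 16) = -1*32 = -32)
H = -36 (H = -4 - 32 = -36)
G = -573/5 (G = 7 + (-19*(-36 + 68))/5 = 7 + (-19*32)/5 = 7 + (1/5)*(-608) = 7 - 608/5 = -573/5 ≈ -114.60)
(12763 - 10338) - G = (12763 - 10338) - 1*(-573/5) = 2425 + 573/5 = 12698/5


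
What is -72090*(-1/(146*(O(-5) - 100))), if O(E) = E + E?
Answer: -7209/1606 ≈ -4.4888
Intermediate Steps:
O(E) = 2*E
-72090*(-1/(146*(O(-5) - 100))) = -72090*(-1/(146*(2*(-5) - 100))) = -72090*(-1/(146*(-10 - 100))) = -72090/((-146*(-110))) = -72090/16060 = -72090*1/16060 = -7209/1606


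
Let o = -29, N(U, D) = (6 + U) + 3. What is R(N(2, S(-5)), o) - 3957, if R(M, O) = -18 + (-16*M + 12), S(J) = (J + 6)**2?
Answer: -4139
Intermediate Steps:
S(J) = (6 + J)**2
N(U, D) = 9 + U
R(M, O) = -6 - 16*M (R(M, O) = -18 + (12 - 16*M) = -6 - 16*M)
R(N(2, S(-5)), o) - 3957 = (-6 - 16*(9 + 2)) - 3957 = (-6 - 16*11) - 3957 = (-6 - 176) - 3957 = -182 - 3957 = -4139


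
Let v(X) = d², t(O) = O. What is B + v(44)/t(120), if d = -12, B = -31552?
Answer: -157754/5 ≈ -31551.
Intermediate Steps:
v(X) = 144 (v(X) = (-12)² = 144)
B + v(44)/t(120) = -31552 + 144/120 = -31552 + 144*(1/120) = -31552 + 6/5 = -157754/5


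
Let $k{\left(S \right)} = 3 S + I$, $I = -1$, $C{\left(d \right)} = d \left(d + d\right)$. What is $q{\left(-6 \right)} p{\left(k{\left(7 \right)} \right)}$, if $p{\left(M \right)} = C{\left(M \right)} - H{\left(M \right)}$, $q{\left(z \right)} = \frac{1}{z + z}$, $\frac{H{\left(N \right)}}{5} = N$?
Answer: $- \frac{175}{3} \approx -58.333$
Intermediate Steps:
$H{\left(N \right)} = 5 N$
$q{\left(z \right)} = \frac{1}{2 z}$
$C{\left(d \right)} = 2 d^{2}$ ($C{\left(d \right)} = d 2 d = 2 d^{2}$)
$k{\left(S \right)} = -1 + 3 S$ ($k{\left(S \right)} = 3 S - 1 = -1 + 3 S$)
$p{\left(M \right)} = - 5 M + 2 M^{2}$ ($p{\left(M \right)} = 2 M^{2} - 5 M = - 5 M + 2 M^{2}$)
$q{\left(-6 \right)} p{\left(k{\left(7 \right)} \right)} = \frac{1}{2 \left(-6\right)} \left(-1 + 3 \cdot 7\right) \left(-5 + 2 \left(-1 + 3 \cdot 7\right)\right) = \frac{1}{2} \left(- \frac{1}{6}\right) \left(-1 + 21\right) \left(-5 + 2 \left(-1 + 21\right)\right) = - \frac{20 \left(-5 + 2 \cdot 20\right)}{12} = - \frac{20 \left(-5 + 40\right)}{12} = - \frac{20 \cdot 35}{12} = \left(- \frac{1}{12}\right) 700 = - \frac{175}{3}$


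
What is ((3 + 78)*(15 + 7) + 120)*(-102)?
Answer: -194004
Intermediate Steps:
((3 + 78)*(15 + 7) + 120)*(-102) = (81*22 + 120)*(-102) = (1782 + 120)*(-102) = 1902*(-102) = -194004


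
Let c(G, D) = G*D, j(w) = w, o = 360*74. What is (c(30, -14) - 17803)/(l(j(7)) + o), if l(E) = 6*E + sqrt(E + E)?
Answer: -243113043/355964555 + 18223*sqrt(14)/711929110 ≈ -0.68287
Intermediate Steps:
o = 26640
l(E) = 6*E + sqrt(2)*sqrt(E) (l(E) = 6*E + sqrt(2*E) = 6*E + sqrt(2)*sqrt(E))
c(G, D) = D*G
(c(30, -14) - 17803)/(l(j(7)) + o) = (-14*30 - 17803)/((6*7 + sqrt(2)*sqrt(7)) + 26640) = (-420 - 17803)/((42 + sqrt(14)) + 26640) = -18223/(26682 + sqrt(14))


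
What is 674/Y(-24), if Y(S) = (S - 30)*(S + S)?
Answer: 337/1296 ≈ 0.26003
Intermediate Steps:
Y(S) = 2*S*(-30 + S) (Y(S) = (-30 + S)*(2*S) = 2*S*(-30 + S))
674/Y(-24) = 674/((2*(-24)*(-30 - 24))) = 674/((2*(-24)*(-54))) = 674/2592 = 674*(1/2592) = 337/1296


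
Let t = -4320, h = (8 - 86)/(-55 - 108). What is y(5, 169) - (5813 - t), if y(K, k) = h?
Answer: -1651601/163 ≈ -10133.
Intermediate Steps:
h = 78/163 (h = -78/(-163) = -78*(-1/163) = 78/163 ≈ 0.47853)
y(K, k) = 78/163
y(5, 169) - (5813 - t) = 78/163 - (5813 - 1*(-4320)) = 78/163 - (5813 + 4320) = 78/163 - 1*10133 = 78/163 - 10133 = -1651601/163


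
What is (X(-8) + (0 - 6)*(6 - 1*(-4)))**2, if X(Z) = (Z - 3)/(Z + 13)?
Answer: 96721/25 ≈ 3868.8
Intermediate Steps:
X(Z) = (-3 + Z)/(13 + Z)
(X(-8) + (0 - 6)*(6 - 1*(-4)))**2 = ((-3 - 8)/(13 - 8) + (0 - 6)*(6 - 1*(-4)))**2 = (-11/5 - 6*(6 + 4))**2 = ((1/5)*(-11) - 6*10)**2 = (-11/5 - 60)**2 = (-311/5)**2 = 96721/25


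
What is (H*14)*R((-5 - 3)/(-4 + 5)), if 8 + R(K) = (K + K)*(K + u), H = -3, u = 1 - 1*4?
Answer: -7056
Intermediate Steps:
u = -3 (u = 1 - 4 = -3)
R(K) = -8 + 2*K*(-3 + K) (R(K) = -8 + (K + K)*(K - 3) = -8 + (2*K)*(-3 + K) = -8 + 2*K*(-3 + K))
(H*14)*R((-5 - 3)/(-4 + 5)) = (-3*14)*(-8 - 6*(-5 - 3)/(-4 + 5) + 2*((-5 - 3)/(-4 + 5))²) = -42*(-8 - (-48)/1 + 2*(-8/1)²) = -42*(-8 - (-48) + 2*(-8*1)²) = -42*(-8 - 6*(-8) + 2*(-8)²) = -42*(-8 + 48 + 2*64) = -42*(-8 + 48 + 128) = -42*168 = -7056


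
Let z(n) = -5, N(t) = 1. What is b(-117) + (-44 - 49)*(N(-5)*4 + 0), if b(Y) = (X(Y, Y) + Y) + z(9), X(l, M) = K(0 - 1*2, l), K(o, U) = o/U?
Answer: -57796/117 ≈ -493.98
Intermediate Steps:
X(l, M) = -2/l (X(l, M) = (0 - 1*2)/l = (0 - 2)/l = -2/l)
b(Y) = -5 + Y - 2/Y (b(Y) = (-2/Y + Y) - 5 = (Y - 2/Y) - 5 = -5 + Y - 2/Y)
b(-117) + (-44 - 49)*(N(-5)*4 + 0) = (-5 - 117 - 2/(-117)) + (-44 - 49)*(1*4 + 0) = (-5 - 117 - 2*(-1/117)) - 93*(4 + 0) = (-5 - 117 + 2/117) - 93*4 = -14272/117 - 372 = -57796/117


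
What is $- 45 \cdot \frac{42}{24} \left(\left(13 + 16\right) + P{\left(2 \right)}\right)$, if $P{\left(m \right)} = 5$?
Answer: $- \frac{5355}{2} \approx -2677.5$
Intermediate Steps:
$- 45 \cdot \frac{42}{24} \left(\left(13 + 16\right) + P{\left(2 \right)}\right) = - 45 \cdot \frac{42}{24} \left(\left(13 + 16\right) + 5\right) = - 45 \cdot 42 \cdot \frac{1}{24} \left(29 + 5\right) = \left(-45\right) \frac{7}{4} \cdot 34 = \left(- \frac{315}{4}\right) 34 = - \frac{5355}{2}$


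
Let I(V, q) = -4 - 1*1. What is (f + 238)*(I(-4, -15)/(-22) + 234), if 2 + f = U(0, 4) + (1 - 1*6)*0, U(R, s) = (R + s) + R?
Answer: 618360/11 ≈ 56215.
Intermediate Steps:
I(V, q) = -5 (I(V, q) = -4 - 1 = -5)
U(R, s) = s + 2*R
f = 2 (f = -2 + ((4 + 2*0) + (1 - 1*6)*0) = -2 + ((4 + 0) + (1 - 6)*0) = -2 + (4 - 5*0) = -2 + (4 + 0) = -2 + 4 = 2)
(f + 238)*(I(-4, -15)/(-22) + 234) = (2 + 238)*(-5/(-22) + 234) = 240*(-5*(-1/22) + 234) = 240*(5/22 + 234) = 240*(5153/22) = 618360/11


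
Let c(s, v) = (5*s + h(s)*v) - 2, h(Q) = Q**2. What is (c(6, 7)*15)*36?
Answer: 151200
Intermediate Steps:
c(s, v) = -2 + 5*s + v*s**2 (c(s, v) = (5*s + s**2*v) - 2 = (5*s + v*s**2) - 2 = -2 + 5*s + v*s**2)
(c(6, 7)*15)*36 = ((-2 + 5*6 + 7*6**2)*15)*36 = ((-2 + 30 + 7*36)*15)*36 = ((-2 + 30 + 252)*15)*36 = (280*15)*36 = 4200*36 = 151200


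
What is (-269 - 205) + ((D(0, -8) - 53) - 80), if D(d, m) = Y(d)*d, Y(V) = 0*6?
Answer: -607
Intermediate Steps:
Y(V) = 0
D(d, m) = 0 (D(d, m) = 0*d = 0)
(-269 - 205) + ((D(0, -8) - 53) - 80) = (-269 - 205) + ((0 - 53) - 80) = -474 + (-53 - 80) = -474 - 133 = -607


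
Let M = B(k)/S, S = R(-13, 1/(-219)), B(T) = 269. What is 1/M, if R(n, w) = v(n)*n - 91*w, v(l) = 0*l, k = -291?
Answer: 91/58911 ≈ 0.0015447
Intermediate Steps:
v(l) = 0
R(n, w) = -91*w (R(n, w) = 0*n - 91*w = 0 - 91*w = -91*w)
S = 91/219 (S = -91/(-219) = -91*(-1/219) = 91/219 ≈ 0.41552)
M = 58911/91 (M = 269/(91/219) = 269*(219/91) = 58911/91 ≈ 647.37)
1/M = 1/(58911/91) = 91/58911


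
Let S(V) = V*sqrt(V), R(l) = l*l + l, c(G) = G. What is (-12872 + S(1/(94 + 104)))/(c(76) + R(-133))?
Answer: -1609/2204 + sqrt(22)/230414976 ≈ -0.73004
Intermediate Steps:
R(l) = l + l**2 (R(l) = l**2 + l = l + l**2)
S(V) = V**(3/2)
(-12872 + S(1/(94 + 104)))/(c(76) + R(-133)) = (-12872 + (1/(94 + 104))**(3/2))/(76 - 133*(1 - 133)) = (-12872 + (1/198)**(3/2))/(76 - 133*(-132)) = (-12872 + (1/198)**(3/2))/(76 + 17556) = (-12872 + sqrt(22)/13068)/17632 = (-12872 + sqrt(22)/13068)*(1/17632) = -1609/2204 + sqrt(22)/230414976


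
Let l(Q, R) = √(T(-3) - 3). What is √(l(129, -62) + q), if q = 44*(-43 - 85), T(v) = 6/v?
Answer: √(-5632 + I*√5) ≈ 0.015 + 75.047*I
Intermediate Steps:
q = -5632 (q = 44*(-128) = -5632)
l(Q, R) = I*√5 (l(Q, R) = √(6/(-3) - 3) = √(6*(-⅓) - 3) = √(-2 - 3) = √(-5) = I*√5)
√(l(129, -62) + q) = √(I*√5 - 5632) = √(-5632 + I*√5)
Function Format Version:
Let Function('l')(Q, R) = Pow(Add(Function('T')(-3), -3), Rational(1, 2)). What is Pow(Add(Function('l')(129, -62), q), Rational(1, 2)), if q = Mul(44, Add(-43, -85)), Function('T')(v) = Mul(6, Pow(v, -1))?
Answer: Pow(Add(-5632, Mul(I, Pow(5, Rational(1, 2)))), Rational(1, 2)) ≈ Add(0.015, Mul(75.047, I))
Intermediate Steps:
q = -5632 (q = Mul(44, -128) = -5632)
Function('l')(Q, R) = Mul(I, Pow(5, Rational(1, 2))) (Function('l')(Q, R) = Pow(Add(Mul(6, Pow(-3, -1)), -3), Rational(1, 2)) = Pow(Add(Mul(6, Rational(-1, 3)), -3), Rational(1, 2)) = Pow(Add(-2, -3), Rational(1, 2)) = Pow(-5, Rational(1, 2)) = Mul(I, Pow(5, Rational(1, 2))))
Pow(Add(Function('l')(129, -62), q), Rational(1, 2)) = Pow(Add(Mul(I, Pow(5, Rational(1, 2))), -5632), Rational(1, 2)) = Pow(Add(-5632, Mul(I, Pow(5, Rational(1, 2)))), Rational(1, 2))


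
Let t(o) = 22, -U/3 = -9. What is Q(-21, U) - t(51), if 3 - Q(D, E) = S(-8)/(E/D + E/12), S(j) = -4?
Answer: -401/27 ≈ -14.852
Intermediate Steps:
U = 27 (U = -3*(-9) = 27)
Q(D, E) = 3 + 4/(E/12 + E/D) (Q(D, E) = 3 - (-4)/(E/D + E/12) = 3 - (-4)/(E/12 + E/D) = 3 + 4/(E/12 + E/D))
Q(-21, U) - t(51) = 3*(12*27 + 16*(-21) - 21*27)/(27*(12 - 21)) - 1*22 = 3*(1/27)*(324 - 336 - 567)/(-9) - 22 = 3*(1/27)*(-⅑)*(-579) - 22 = 193/27 - 22 = -401/27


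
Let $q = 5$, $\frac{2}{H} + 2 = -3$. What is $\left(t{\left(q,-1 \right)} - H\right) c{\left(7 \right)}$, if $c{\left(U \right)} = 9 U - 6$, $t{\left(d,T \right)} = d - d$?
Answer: $\frac{114}{5} \approx 22.8$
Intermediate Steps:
$H = - \frac{2}{5}$ ($H = \frac{2}{-2 - 3} = \frac{2}{-5} = 2 \left(- \frac{1}{5}\right) = - \frac{2}{5} \approx -0.4$)
$t{\left(d,T \right)} = 0$
$c{\left(U \right)} = -6 + 9 U$
$\left(t{\left(q,-1 \right)} - H\right) c{\left(7 \right)} = \left(0 - - \frac{2}{5}\right) \left(-6 + 9 \cdot 7\right) = \left(0 + \frac{2}{5}\right) \left(-6 + 63\right) = \frac{2}{5} \cdot 57 = \frac{114}{5}$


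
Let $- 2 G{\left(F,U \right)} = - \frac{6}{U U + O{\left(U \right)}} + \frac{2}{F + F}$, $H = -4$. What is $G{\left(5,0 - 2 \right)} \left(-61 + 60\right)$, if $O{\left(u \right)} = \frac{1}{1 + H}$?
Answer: $- \frac{79}{110} \approx -0.71818$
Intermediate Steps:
$O{\left(u \right)} = - \frac{1}{3}$ ($O{\left(u \right)} = \frac{1}{1 - 4} = \frac{1}{-3} = - \frac{1}{3}$)
$G{\left(F,U \right)} = \frac{3}{- \frac{1}{3} + U^{2}} - \frac{1}{2 F}$ ($G{\left(F,U \right)} = - \frac{- \frac{6}{U U - \frac{1}{3}} + \frac{2}{F + F}}{2} = - \frac{- \frac{6}{U^{2} - \frac{1}{3}} + \frac{2}{2 F}}{2} = - \frac{- \frac{6}{- \frac{1}{3} + U^{2}} + 2 \frac{1}{2 F}}{2} = - \frac{- \frac{6}{- \frac{1}{3} + U^{2}} + \frac{1}{F}}{2} = - \frac{\frac{1}{F} - \frac{6}{- \frac{1}{3} + U^{2}}}{2} = \frac{3}{- \frac{1}{3} + U^{2}} - \frac{1}{2 F}$)
$G{\left(5,0 - 2 \right)} \left(-61 + 60\right) = \frac{1 - 3 \left(0 - 2\right)^{2} + 18 \cdot 5}{2 \cdot 5 \left(-1 + 3 \left(0 - 2\right)^{2}\right)} \left(-61 + 60\right) = \frac{1}{2} \cdot \frac{1}{5} \frac{1}{-1 + 3 \left(0 - 2\right)^{2}} \left(1 - 3 \left(0 - 2\right)^{2} + 90\right) \left(-1\right) = \frac{1}{2} \cdot \frac{1}{5} \frac{1}{-1 + 3 \left(-2\right)^{2}} \left(1 - 3 \left(-2\right)^{2} + 90\right) \left(-1\right) = \frac{1}{2} \cdot \frac{1}{5} \frac{1}{-1 + 3 \cdot 4} \left(1 - 12 + 90\right) \left(-1\right) = \frac{1}{2} \cdot \frac{1}{5} \frac{1}{-1 + 12} \left(1 - 12 + 90\right) \left(-1\right) = \frac{1}{2} \cdot \frac{1}{5} \cdot \frac{1}{11} \cdot 79 \left(-1\right) = \frac{79}{110} \left(-1\right) = - \frac{79}{110}$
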